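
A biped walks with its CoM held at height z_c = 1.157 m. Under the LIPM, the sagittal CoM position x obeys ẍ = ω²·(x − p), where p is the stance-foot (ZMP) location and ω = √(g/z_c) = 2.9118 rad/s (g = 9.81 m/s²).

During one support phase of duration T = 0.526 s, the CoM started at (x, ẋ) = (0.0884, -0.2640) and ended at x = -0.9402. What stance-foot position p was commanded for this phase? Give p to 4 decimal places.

p = 0.6716

ωT = 2.9118·0.526 = 1.531607; cosh(ωT) = 2.420896, sinh(ωT) = 2.204708
x(T) = p + (x₀−p)·cosh(ωT) + (ẋ₀/ω)·sinh(ωT) ⇒ p·(1 − cosh) = x(T) − x₀·cosh − (ẋ₀/ω)·sinh
numerator   = -0.9402 − (0.0884)·2.420896 − (-0.2640/2.9118)·2.204708 = -0.954316
denominator = 1 − 2.420896 = -1.420896
p = -0.954316 / -1.420896 = 0.6716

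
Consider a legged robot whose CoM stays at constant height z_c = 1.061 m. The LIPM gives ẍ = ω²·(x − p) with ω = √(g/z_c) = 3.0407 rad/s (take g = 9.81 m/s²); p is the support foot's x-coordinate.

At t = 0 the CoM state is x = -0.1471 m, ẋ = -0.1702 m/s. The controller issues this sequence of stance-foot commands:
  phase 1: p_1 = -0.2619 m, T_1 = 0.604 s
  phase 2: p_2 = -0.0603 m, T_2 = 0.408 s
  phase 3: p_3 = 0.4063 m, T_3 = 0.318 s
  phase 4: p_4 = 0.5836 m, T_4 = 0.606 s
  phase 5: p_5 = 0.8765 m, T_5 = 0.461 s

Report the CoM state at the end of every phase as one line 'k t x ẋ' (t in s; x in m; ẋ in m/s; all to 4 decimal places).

phase 1: p=-0.2619, T=0.604, ωT=1.836583, cosh=3.217210, sinh=3.057849; start (x,ẋ)=(-0.147100, -0.170200) → end (x,ẋ)=(-0.063724, 0.519841)
phase 2: p=-0.0603, T=0.408, ωT=1.240606, cosh=1.873458, sinh=1.584249; start (x,ẋ)=(-0.063724, 0.519841) → end (x,ẋ)=(0.204130, 0.957406)
phase 3: p=0.4063, T=0.318, ωT=0.966943, cosh=1.505068, sinh=1.124824; start (x,ẋ)=(0.204130, 0.957406) → end (x,ẋ)=(0.456186, 0.749487)
phase 4: p=0.5836, T=0.606, ωT=1.842664, cosh=3.235865, sinh=3.077470; start (x,ẋ)=(0.456186, 0.749487) → end (x,ẋ)=(0.929857, 1.232946)
phase 5: p=0.8765, T=0.461, ωT=1.401763, cosh=2.154259, sinh=1.908096; start (x,ẋ)=(0.929857, 1.232946) → end (x,ẋ)=(1.765142, 2.965660)

1 0.6040 -0.0637 0.5198
2 1.0120 0.2041 0.9574
3 1.3300 0.4562 0.7495
4 1.9360 0.9299 1.2329
5 2.3970 1.7651 2.9657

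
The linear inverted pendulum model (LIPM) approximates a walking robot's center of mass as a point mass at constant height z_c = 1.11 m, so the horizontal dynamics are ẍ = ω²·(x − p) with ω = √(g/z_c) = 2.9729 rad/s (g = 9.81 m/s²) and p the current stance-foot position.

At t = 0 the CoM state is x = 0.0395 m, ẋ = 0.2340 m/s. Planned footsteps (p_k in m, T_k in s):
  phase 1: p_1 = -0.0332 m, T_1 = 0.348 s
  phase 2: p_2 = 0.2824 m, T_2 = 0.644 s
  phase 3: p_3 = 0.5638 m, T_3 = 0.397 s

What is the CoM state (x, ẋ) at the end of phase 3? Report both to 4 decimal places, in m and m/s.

x = 1.2749, ẋ = 2.4139

phase 1: p=-0.0332, T=0.348, ωT=1.034569, cosh=1.584637, sinh=1.229257; start (x,ẋ)=(0.039500, 0.234000) → end (x,ẋ)=(0.178759, 0.636484)
phase 2: p=0.2824, T=0.644, ωT=1.914548, cosh=3.465639, sinh=3.318230; start (x,ẋ)=(0.178759, 0.636484) → end (x,ẋ)=(0.633636, 1.183431)
phase 3: p=0.5638, T=0.397, ωT=1.180241, cosh=1.781182, sinh=1.473977; start (x,ẋ)=(0.633636, 1.183431) → end (x,ẋ)=(1.274941, 2.413927)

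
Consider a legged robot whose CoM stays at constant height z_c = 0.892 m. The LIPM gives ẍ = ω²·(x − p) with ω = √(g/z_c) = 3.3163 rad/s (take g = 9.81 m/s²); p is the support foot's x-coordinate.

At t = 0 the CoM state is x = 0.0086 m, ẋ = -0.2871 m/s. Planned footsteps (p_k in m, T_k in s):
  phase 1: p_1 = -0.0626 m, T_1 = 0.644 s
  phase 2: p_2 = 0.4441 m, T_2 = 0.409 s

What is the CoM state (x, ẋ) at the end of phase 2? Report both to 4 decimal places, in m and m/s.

phase 1: p=-0.0626, T=0.644, ωT=2.135697, cosh=4.290553, sinh=4.172391; start (x,ẋ)=(0.008600, -0.287100) → end (x,ẋ)=(-0.118326, -0.246631)
phase 2: p=0.4441, T=0.409, ωT=1.356367, cosh=2.069829, sinh=1.812234; start (x,ẋ)=(-0.118326, -0.246631) → end (x,ẋ)=(-0.854801, -3.890616)

x = -0.8548, ẋ = -3.8906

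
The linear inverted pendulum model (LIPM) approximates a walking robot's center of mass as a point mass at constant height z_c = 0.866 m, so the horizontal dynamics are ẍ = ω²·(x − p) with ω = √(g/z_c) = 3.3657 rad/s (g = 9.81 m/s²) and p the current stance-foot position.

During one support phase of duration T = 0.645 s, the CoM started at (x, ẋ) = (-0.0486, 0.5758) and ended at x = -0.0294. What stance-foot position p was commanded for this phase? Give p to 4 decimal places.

ωT = 3.3657·0.645 = 2.170876; cosh(ωT) = 4.440021, sinh(ωT) = 4.325943
x(T) = p + (x₀−p)·cosh(ωT) + (ẋ₀/ω)·sinh(ωT) ⇒ p·(1 − cosh) = x(T) − x₀·cosh − (ẋ₀/ω)·sinh
numerator   = -0.0294 − (-0.0486)·4.440021 − (0.5758/3.3657)·4.325943 = -0.553692
denominator = 1 − 4.440021 = -3.440021
p = -0.553692 / -3.440021 = 0.1610

p = 0.1610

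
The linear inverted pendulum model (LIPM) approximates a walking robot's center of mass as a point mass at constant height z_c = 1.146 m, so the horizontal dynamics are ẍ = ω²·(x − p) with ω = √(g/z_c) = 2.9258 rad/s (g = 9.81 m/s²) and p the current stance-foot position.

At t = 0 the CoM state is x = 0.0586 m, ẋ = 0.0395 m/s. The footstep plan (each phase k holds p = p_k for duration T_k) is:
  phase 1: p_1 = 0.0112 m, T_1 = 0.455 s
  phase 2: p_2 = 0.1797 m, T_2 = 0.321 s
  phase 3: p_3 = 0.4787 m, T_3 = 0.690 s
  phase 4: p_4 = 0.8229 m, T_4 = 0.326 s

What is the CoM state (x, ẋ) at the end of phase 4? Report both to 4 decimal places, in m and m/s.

x = -1.0700, ẋ = -5.0963

phase 1: p=0.0112, T=0.455, ωT=1.331239, cosh=2.024940, sinh=1.760791; start (x,ẋ)=(0.058600, 0.039500) → end (x,ẋ)=(0.130954, 0.324177)
phase 2: p=0.1797, T=0.321, ωT=0.939182, cosh=1.474418, sinh=1.083470; start (x,ẋ)=(0.130954, 0.324177) → end (x,ẋ)=(0.227876, 0.323446)
phase 3: p=0.4787, T=0.690, ωT=2.018802, cosh=3.831057, sinh=3.698242; start (x,ẋ)=(0.227876, 0.323446) → end (x,ẋ)=(-0.073383, -1.474860)
phase 4: p=0.8229, T=0.326, ωT=0.953811, cosh=1.490426, sinh=1.105156; start (x,ẋ)=(-0.073383, -1.474860) → end (x,ẋ)=(-1.070040, -5.096272)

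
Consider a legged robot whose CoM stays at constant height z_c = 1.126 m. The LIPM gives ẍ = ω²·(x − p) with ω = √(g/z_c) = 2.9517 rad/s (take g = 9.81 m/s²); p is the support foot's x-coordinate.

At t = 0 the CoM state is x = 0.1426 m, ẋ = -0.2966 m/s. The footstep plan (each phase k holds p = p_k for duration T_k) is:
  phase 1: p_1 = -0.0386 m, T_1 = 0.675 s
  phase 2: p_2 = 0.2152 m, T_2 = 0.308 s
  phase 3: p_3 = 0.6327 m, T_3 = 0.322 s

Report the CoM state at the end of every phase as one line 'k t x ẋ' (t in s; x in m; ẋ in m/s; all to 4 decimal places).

phase 1: p=-0.0386, T=0.675, ωT=1.992398, cosh=3.734731, sinh=3.598363; start (x,ẋ)=(0.142600, -0.296600) → end (x,ẋ)=(0.276554, 0.816856)
phase 2: p=0.2152, T=0.308, ωT=0.909124, cosh=1.442512, sinh=1.039635; start (x,ẋ)=(0.276554, 0.816856) → end (x,ẋ)=(0.591413, 1.366600)
phase 3: p=0.6327, T=0.322, ωT=0.950447, cosh=1.486717, sinh=1.100149; start (x,ẋ)=(0.591413, 1.366600) → end (x,ẋ)=(1.080673, 1.897675)

1 0.6750 0.2766 0.8169
2 0.9830 0.5914 1.3666
3 1.3050 1.0807 1.8977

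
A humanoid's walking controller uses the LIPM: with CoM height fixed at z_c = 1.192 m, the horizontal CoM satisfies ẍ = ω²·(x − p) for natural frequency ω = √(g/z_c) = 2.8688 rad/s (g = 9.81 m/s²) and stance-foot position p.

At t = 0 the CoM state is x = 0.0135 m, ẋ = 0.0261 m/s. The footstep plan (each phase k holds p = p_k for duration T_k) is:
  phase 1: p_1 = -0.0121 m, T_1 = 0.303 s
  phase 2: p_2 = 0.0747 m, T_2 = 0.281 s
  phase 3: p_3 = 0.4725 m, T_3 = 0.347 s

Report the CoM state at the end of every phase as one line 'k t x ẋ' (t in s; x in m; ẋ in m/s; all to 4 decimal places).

1 0.3030 0.0327 0.1088
2 0.5840 0.0523 0.0382
3 0.9310 -0.1581 -1.3494

phase 1: p=-0.0121, T=0.303, ωT=0.869246, cosh=1.402190, sinh=0.982923; start (x,ẋ)=(0.013500, 0.026100) → end (x,ẋ)=(0.032739, 0.108784)
phase 2: p=0.0747, T=0.281, ωT=0.806133, cosh=1.342907, sinh=0.896325; start (x,ẋ)=(0.032739, 0.108784) → end (x,ẋ)=(0.052338, 0.038188)
phase 3: p=0.4725, T=0.347, ωT=0.995474, cosh=1.537777, sinh=1.168229; start (x,ẋ)=(0.052338, 0.038188) → end (x,ẋ)=(-0.158064, -1.349411)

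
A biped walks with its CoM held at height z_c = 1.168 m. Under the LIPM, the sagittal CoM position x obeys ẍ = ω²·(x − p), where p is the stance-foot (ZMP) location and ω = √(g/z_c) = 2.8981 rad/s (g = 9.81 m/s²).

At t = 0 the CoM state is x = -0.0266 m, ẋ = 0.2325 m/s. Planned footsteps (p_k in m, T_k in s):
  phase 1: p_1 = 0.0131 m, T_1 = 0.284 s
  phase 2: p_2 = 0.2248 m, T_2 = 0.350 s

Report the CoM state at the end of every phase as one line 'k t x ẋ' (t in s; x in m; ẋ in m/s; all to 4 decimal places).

1 0.2840 0.0329 0.2100
2 0.6340 0.0122 -0.3382

phase 1: p=0.0131, T=0.284, ωT=0.823060, cosh=1.358272, sinh=0.919187; start (x,ẋ)=(-0.026600, 0.232500) → end (x,ẋ)=(0.032918, 0.210042)
phase 2: p=0.2248, T=0.350, ωT=1.014335, cosh=1.560086, sinh=1.197443; start (x,ẋ)=(0.032918, 0.210042) → end (x,ẋ)=(0.012233, -0.338206)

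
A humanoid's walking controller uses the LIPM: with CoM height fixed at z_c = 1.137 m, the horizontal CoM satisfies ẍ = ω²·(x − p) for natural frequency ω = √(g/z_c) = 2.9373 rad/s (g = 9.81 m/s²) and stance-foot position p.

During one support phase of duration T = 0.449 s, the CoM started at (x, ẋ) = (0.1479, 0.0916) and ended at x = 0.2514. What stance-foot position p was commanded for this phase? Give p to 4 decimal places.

ωT = 2.9373·0.449 = 1.318848; cosh(ωT) = 2.003277, sinh(ωT) = 1.735834
x(T) = p + (x₀−p)·cosh(ωT) + (ẋ₀/ω)·sinh(ωT) ⇒ p·(1 − cosh) = x(T) − x₀·cosh − (ẋ₀/ω)·sinh
numerator   = 0.2514 − (0.1479)·2.003277 − (0.0916/2.9373)·1.735834 = -0.099017
denominator = 1 − 2.003277 = -1.003277
p = -0.099017 / -1.003277 = 0.0987

p = 0.0987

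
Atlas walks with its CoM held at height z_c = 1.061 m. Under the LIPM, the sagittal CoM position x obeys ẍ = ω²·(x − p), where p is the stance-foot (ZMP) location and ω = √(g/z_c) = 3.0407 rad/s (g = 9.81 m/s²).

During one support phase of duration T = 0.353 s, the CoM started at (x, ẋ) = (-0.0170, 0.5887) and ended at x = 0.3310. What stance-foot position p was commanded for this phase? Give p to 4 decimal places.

p = -0.1716

ωT = 3.0407·0.353 = 1.073367; cosh(ωT) = 1.633534, sinh(ωT) = 1.291678
x(T) = p + (x₀−p)·cosh(ωT) + (ẋ₀/ω)·sinh(ωT) ⇒ p·(1 − cosh) = x(T) − x₀·cosh − (ẋ₀/ω)·sinh
numerator   = 0.3310 − (-0.0170)·1.633534 − (0.5887/3.0407)·1.291678 = 0.108692
denominator = 1 − 1.633534 = -0.633534
p = 0.108692 / -0.633534 = -0.1716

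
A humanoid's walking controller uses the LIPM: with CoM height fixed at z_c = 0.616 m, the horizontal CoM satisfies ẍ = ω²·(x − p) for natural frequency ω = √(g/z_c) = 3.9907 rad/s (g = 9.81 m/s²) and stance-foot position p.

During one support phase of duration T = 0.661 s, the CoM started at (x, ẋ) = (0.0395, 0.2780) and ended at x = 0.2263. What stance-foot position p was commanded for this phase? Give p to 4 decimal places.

ωT = 3.9907·0.661 = 2.637853; cosh(ωT) = 7.027330, sinh(ωT) = 6.955815
x(T) = p + (x₀−p)·cosh(ωT) + (ẋ₀/ω)·sinh(ωT) ⇒ p·(1 − cosh) = x(T) − x₀·cosh − (ẋ₀/ω)·sinh
numerator   = 0.2263 − (0.0395)·7.027330 − (0.2780/3.9907)·6.955815 = -0.535835
denominator = 1 − 7.027330 = -6.027330
p = -0.535835 / -6.027330 = 0.0889

p = 0.0889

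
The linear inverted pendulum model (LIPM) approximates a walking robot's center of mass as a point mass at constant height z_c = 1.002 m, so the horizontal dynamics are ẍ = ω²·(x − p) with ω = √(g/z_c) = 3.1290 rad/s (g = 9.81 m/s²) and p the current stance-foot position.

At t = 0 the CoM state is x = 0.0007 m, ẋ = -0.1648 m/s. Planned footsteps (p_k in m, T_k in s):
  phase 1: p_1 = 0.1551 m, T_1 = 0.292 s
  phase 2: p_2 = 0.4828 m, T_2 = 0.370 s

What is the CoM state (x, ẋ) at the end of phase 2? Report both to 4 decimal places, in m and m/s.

x = -0.9182, ẋ = -4.0215

phase 1: p=0.1551, T=0.292, ωT=0.913668, cosh=1.447251, sinh=1.046201; start (x,ẋ)=(0.000700, -0.164800) → end (x,ẋ)=(-0.123457, -0.743945)
phase 2: p=0.4828, T=0.370, ωT=1.157730, cosh=1.748449, sinh=1.434251; start (x,ẋ)=(-0.123457, -0.743945) → end (x,ẋ)=(-0.918215, -4.021495)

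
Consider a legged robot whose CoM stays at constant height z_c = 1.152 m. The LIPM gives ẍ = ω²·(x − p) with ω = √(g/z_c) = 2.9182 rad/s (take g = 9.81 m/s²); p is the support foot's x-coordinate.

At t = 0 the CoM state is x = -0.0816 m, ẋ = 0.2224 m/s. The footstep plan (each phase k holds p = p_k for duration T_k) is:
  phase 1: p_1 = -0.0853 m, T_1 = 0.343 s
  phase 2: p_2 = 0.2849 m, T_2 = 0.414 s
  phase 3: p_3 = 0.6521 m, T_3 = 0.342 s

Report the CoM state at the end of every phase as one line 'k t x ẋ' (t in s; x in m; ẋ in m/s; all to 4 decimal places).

1 0.3430 0.0101 0.3561
2 0.7570 -0.0301 -0.5731
3 1.0990 -0.6292 -3.2165

phase 1: p=-0.0853, T=0.343, ωT=1.000943, cosh=1.544189, sinh=1.176656; start (x,ẋ)=(-0.081600, 0.222400) → end (x,ẋ)=(0.010088, 0.356132)
phase 2: p=0.2849, T=0.414, ωT=1.208135, cosh=1.822995, sinh=1.524241; start (x,ẋ)=(0.010088, 0.356132) → end (x,ẋ)=(-0.030065, -0.573147)
phase 3: p=0.6521, T=0.342, ωT=0.998024, cosh=1.540762, sinh=1.172155; start (x,ẋ)=(-0.030065, -0.573147) → end (x,ẋ)=(-0.629170, -3.216484)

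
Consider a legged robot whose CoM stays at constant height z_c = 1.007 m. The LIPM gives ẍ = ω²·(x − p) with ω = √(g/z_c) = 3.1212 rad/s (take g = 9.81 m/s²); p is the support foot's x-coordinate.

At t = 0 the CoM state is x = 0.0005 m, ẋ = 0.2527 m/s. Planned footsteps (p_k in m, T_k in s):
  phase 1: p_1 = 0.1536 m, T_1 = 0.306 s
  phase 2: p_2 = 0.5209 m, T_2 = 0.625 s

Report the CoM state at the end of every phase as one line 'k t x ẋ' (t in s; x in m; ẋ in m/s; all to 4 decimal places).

phase 1: p=0.1536, T=0.306, ωT=0.955087, cosh=1.491838, sinh=1.107059; start (x,ẋ)=(0.000500, 0.252700) → end (x,ẋ)=(0.014830, -0.152027)
phase 2: p=0.5209, T=0.625, ωT=1.950750, cosh=3.588064, sinh=3.445897; start (x,ẋ)=(0.014830, -0.152027) → end (x,ẋ)=(-1.462755, -5.988436)

1 0.3060 0.0148 -0.1520
2 0.9310 -1.4628 -5.9884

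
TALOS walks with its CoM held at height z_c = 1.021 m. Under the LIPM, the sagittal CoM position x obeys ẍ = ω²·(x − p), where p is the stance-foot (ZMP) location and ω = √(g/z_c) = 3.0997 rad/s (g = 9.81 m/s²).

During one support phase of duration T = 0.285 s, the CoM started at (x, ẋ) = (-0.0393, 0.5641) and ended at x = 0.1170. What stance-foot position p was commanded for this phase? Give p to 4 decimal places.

p = 0.0237

ωT = 3.0997·0.285 = 0.883414; cosh(ωT) = 1.416257, sinh(ωT) = 1.002888
x(T) = p + (x₀−p)·cosh(ωT) + (ẋ₀/ω)·sinh(ωT) ⇒ p·(1 − cosh) = x(T) − x₀·cosh − (ẋ₀/ω)·sinh
numerator   = 0.1170 − (-0.0393)·1.416257 − (0.5641/3.0997)·1.002888 = -0.009852
denominator = 1 − 1.416257 = -0.416257
p = -0.009852 / -0.416257 = 0.0237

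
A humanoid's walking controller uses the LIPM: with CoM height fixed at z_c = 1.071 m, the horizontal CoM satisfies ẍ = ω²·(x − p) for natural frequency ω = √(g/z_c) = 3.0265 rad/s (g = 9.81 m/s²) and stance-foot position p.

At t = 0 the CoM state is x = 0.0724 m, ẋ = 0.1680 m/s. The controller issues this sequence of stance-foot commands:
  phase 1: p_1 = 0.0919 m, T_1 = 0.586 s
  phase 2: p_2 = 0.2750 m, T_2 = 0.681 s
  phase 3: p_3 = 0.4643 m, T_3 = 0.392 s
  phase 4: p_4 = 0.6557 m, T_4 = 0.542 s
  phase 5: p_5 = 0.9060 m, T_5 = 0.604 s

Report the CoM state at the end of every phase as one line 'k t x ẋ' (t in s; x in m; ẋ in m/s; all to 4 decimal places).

1 0.5860 0.1916 0.3403
2 1.2670 0.3766 0.3831
3 1.6590 0.4953 0.2918
4 2.2010 0.4658 -0.4240
5 2.8050 -0.9232 -5.3902

phase 1: p=0.0919, T=0.586, ωT=1.773529, cosh=3.030671, sinh=2.860938; start (x,ẋ)=(0.072400, 0.168000) → end (x,ẋ)=(0.191612, 0.340309)
phase 2: p=0.2750, T=0.681, ωT=2.061047, cosh=3.990753, sinh=3.863432; start (x,ẋ)=(0.191612, 0.340309) → end (x,ẋ)=(0.376634, 0.383057)
phase 3: p=0.4643, T=0.392, ωT=1.186388, cosh=1.790276, sinh=1.484954; start (x,ẋ)=(0.376634, 0.383057) → end (x,ẋ)=(0.495301, 0.291790)
phase 4: p=0.6557, T=0.542, ωT=1.640363, cosh=2.675475, sinh=2.481566; start (x,ẋ)=(0.495301, 0.291790) → end (x,ẋ)=(0.465810, -0.423990)
phase 5: p=0.9060, T=0.604, ωT=1.828006, cosh=3.191101, sinh=3.030367; start (x,ẋ)=(0.465810, -0.423990) → end (x,ẋ)=(-0.923224, -5.390159)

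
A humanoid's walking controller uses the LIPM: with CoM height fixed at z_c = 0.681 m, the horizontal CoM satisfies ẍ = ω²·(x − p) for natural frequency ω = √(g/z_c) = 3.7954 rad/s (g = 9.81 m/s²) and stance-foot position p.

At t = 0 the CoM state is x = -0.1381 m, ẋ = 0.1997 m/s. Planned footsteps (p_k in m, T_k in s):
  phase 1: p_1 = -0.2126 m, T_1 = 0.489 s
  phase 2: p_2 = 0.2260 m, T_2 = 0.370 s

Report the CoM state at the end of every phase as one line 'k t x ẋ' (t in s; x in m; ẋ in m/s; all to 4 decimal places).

1 0.4890 0.1957 1.5368
2 0.8590 0.9355 3.0984

phase 1: p=-0.2126, T=0.489, ωT=1.855951, cosh=3.277041, sinh=3.120736; start (x,ẋ)=(-0.138100, 0.199700) → end (x,ẋ)=(0.195741, 1.536836)
phase 2: p=0.2260, T=0.370, ωT=1.404298, cosh=2.159103, sinh=1.913564; start (x,ẋ)=(0.195741, 1.536836) → end (x,ẋ)=(0.935510, 3.098426)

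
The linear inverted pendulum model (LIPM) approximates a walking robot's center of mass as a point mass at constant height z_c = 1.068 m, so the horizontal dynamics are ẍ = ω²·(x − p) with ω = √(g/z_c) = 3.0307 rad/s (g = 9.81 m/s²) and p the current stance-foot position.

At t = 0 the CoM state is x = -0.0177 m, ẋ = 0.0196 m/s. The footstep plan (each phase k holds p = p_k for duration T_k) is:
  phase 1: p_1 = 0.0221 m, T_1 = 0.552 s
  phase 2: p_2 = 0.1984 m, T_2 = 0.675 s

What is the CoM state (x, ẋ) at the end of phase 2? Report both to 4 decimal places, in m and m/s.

phase 1: p=0.0221, T=0.552, ωT=1.672946, cosh=2.757768, sinh=2.570075; start (x,ẋ)=(-0.017700, 0.019600) → end (x,ẋ)=(-0.071038, -0.255955)
phase 2: p=0.1984, T=0.675, ωT=2.045723, cosh=3.932016, sinh=3.802729; start (x,ẋ)=(-0.071038, -0.255955) → end (x,ẋ)=(-1.182191, -4.111674)

x = -1.1822, ẋ = -4.1117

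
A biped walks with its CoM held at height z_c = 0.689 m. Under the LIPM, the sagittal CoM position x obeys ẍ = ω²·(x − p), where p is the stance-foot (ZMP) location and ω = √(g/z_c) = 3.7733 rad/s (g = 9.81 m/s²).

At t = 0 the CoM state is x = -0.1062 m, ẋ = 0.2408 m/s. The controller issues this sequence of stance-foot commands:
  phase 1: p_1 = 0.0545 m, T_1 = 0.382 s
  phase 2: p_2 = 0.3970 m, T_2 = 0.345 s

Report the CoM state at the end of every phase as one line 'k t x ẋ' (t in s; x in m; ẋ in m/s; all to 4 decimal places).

phase 1: p=0.0545, T=0.382, ωT=1.441401, cosh=2.231604, sinh=1.995008; start (x,ẋ)=(-0.106200, 0.240800) → end (x,ẋ)=(-0.176804, -0.672341)
phase 2: p=0.3970, T=0.345, ωT=1.301788, cosh=1.973955, sinh=1.701910; start (x,ẋ)=(-0.176804, -0.672341) → end (x,ẋ)=(-1.038916, -5.012034)

1 0.3820 -0.1768 -0.6723
2 0.7270 -1.0389 -5.0120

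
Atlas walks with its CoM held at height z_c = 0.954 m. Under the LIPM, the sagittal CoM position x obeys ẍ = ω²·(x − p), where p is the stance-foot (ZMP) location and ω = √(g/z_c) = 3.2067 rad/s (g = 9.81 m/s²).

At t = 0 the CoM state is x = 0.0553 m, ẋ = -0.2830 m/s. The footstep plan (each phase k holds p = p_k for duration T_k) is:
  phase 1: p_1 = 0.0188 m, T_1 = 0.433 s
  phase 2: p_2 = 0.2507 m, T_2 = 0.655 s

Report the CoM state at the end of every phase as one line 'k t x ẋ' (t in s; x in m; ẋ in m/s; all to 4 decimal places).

phase 1: p=0.0188, T=0.433, ωT=1.388501, cosh=2.129143, sinh=1.879694; start (x,ẋ)=(0.055300, -0.283000) → end (x,ẋ)=(-0.069374, -0.382539)
phase 2: p=0.2507, T=0.655, ωT=2.100389, cosh=4.145876, sinh=4.023467; start (x,ẋ)=(-0.069374, -0.382539) → end (x,ẋ)=(-1.556263, -5.715578)

1 0.4330 -0.0694 -0.3825
2 1.0880 -1.5563 -5.7156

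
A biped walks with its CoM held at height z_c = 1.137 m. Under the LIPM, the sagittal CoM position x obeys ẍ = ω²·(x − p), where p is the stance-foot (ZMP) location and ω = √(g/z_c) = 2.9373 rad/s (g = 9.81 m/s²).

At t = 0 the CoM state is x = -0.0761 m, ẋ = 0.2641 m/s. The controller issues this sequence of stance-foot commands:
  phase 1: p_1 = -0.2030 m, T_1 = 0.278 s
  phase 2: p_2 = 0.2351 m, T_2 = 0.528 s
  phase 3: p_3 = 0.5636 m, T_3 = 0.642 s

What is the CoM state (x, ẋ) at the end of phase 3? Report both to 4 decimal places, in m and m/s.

phase 1: p=-0.2030, T=0.278, ωT=0.816569, cosh=1.352335, sinh=0.910389; start (x,ẋ)=(-0.076100, 0.264100) → end (x,ẋ)=(0.050467, 0.696493)
phase 2: p=0.2351, T=0.528, ωT=1.550894, cosh=2.463872, sinh=2.251814; start (x,ẋ)=(0.050467, 0.696493) → end (x,ẋ)=(0.314138, 0.494858)
phase 3: p=0.5636, T=0.642, ωT=1.885747, cosh=3.371495, sinh=3.219779; start (x,ẋ)=(0.314138, 0.494858) → end (x,ẋ)=(0.264988, -0.690867)

x = 0.2650, ẋ = -0.6909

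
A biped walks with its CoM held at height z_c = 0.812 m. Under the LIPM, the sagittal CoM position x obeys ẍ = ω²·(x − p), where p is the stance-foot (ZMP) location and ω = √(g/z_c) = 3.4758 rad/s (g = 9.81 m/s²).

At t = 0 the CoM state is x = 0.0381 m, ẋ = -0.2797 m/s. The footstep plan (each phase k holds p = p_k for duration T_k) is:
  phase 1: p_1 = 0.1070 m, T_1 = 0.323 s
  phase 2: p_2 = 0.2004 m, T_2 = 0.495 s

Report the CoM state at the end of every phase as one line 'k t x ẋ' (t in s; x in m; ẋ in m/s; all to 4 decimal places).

1 0.3230 -0.1206 -0.8043
2 0.8180 -1.3510 -5.3364

phase 1: p=0.1070, T=0.323, ωT=1.122683, cosh=1.699247, sinh=1.373842; start (x,ẋ)=(0.038100, -0.279700) → end (x,ẋ)=(-0.120632, -0.804291)
phase 2: p=0.2004, T=0.495, ωT=1.720521, cosh=2.883206, sinh=2.704233; start (x,ẋ)=(-0.120632, -0.804291) → end (x,ẋ)=(-1.350954, -5.336437)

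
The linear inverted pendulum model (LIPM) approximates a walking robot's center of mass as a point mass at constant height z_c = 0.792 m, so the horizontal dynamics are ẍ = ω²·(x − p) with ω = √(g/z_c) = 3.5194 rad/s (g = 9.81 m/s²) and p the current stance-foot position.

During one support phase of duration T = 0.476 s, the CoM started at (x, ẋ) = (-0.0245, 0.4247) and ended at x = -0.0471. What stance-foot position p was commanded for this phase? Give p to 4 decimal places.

p = 0.1646

ωT = 3.5194·0.476 = 1.675234; cosh(ωT) = 2.763655, sinh(ωT) = 2.576391
x(T) = p + (x₀−p)·cosh(ωT) + (ẋ₀/ω)·sinh(ωT) ⇒ p·(1 − cosh) = x(T) − x₀·cosh − (ẋ₀/ω)·sinh
numerator   = -0.0471 − (-0.0245)·2.763655 − (0.4247/3.5194)·2.576391 = -0.290294
denominator = 1 − 2.763655 = -1.763655
p = -0.290294 / -1.763655 = 0.1646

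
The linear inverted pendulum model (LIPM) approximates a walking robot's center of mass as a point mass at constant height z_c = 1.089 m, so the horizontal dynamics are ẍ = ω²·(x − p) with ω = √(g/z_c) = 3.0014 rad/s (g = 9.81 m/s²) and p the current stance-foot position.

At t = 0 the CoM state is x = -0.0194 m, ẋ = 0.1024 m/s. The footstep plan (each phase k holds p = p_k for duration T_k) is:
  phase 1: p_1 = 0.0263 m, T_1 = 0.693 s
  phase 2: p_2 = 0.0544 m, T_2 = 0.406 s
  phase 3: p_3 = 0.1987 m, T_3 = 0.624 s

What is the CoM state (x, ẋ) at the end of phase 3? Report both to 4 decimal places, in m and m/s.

phase 1: p=0.0263, T=0.693, ωT=2.079970, cosh=4.064582, sinh=3.939648; start (x,ẋ)=(-0.019400, 0.102400) → end (x,ẋ)=(-0.025041, -0.124165)
phase 2: p=0.0544, T=0.406, ωT=1.218568, cosh=1.838998, sinh=1.543344; start (x,ẋ)=(-0.025041, -0.124165) → end (x,ẋ)=(-0.155538, -0.596324)
phase 3: p=0.1987, T=0.624, ωT=1.872874, cosh=3.330325, sinh=3.176643; start (x,ẋ)=(-0.155538, -0.596324) → end (x,ẋ)=(-1.612169, -5.363389)

x = -1.6122, ẋ = -5.3634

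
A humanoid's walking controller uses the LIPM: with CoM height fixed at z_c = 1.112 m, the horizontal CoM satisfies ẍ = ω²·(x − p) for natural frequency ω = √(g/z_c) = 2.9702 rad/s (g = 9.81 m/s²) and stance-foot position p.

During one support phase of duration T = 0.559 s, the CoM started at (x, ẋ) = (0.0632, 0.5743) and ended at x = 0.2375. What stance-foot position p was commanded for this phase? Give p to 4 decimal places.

ωT = 2.9702·0.559 = 1.660342; cosh(ωT) = 2.725591, sinh(ωT) = 2.535517
x(T) = p + (x₀−p)·cosh(ωT) + (ẋ₀/ω)·sinh(ωT) ⇒ p·(1 − cosh) = x(T) − x₀·cosh − (ẋ₀/ω)·sinh
numerator   = 0.2375 − (0.0632)·2.725591 − (0.5743/2.9702)·2.535517 = -0.425010
denominator = 1 − 2.725591 = -1.725591
p = -0.425010 / -1.725591 = 0.2463

p = 0.2463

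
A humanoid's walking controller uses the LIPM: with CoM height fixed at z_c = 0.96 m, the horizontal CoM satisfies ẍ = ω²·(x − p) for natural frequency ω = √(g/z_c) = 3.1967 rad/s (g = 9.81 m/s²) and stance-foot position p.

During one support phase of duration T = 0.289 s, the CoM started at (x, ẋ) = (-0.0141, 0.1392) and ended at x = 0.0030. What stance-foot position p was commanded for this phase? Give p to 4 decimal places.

p = 0.0494

ωT = 3.1967·0.289 = 0.923846; cosh(ωT) = 1.457975, sinh(ωT) = 1.060986
x(T) = p + (x₀−p)·cosh(ωT) + (ẋ₀/ω)·sinh(ωT) ⇒ p·(1 − cosh) = x(T) − x₀·cosh − (ẋ₀/ω)·sinh
numerator   = 0.0030 − (-0.0141)·1.457975 − (0.1392/3.1967)·1.060986 = -0.022643
denominator = 1 − 1.457975 = -0.457975
p = -0.022643 / -0.457975 = 0.0494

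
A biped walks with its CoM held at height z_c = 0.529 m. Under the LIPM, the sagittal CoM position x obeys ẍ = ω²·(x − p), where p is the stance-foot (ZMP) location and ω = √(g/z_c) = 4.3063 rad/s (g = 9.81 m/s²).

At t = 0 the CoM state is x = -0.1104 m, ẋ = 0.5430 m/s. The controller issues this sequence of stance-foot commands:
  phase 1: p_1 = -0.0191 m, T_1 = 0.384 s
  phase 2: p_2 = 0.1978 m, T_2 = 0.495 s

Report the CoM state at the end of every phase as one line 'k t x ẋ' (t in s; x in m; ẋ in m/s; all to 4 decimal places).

1 0.3840 0.0510 0.4811
2 0.8790 0.0347 -0.5704

phase 1: p=-0.0191, T=0.384, ωT=1.653619, cosh=2.708608, sinh=2.517251; start (x,ẋ)=(-0.110400, 0.543000) → end (x,ẋ)=(0.051015, 0.481078)
phase 2: p=0.1978, T=0.495, ωT=2.131619, cosh=4.273571, sinh=4.154926; start (x,ẋ)=(0.051015, 0.481078) → end (x,ẋ)=(0.034672, -0.570403)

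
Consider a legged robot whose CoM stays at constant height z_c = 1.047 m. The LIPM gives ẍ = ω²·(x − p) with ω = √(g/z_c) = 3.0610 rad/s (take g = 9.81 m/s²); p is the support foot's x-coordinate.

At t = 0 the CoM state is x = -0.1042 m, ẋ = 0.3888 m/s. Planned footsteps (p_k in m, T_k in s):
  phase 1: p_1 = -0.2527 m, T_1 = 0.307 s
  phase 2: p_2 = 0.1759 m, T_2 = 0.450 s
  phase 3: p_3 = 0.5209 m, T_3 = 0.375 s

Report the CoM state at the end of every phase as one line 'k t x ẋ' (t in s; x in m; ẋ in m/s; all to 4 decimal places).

phase 1: p=-0.2527, T=0.307, ωT=0.939727, cosh=1.475009, sinh=1.084274; start (x,ẋ)=(-0.104200, 0.388800) → end (x,ẋ)=(0.104060, 1.066349)
phase 2: p=0.1759, T=0.450, ωT=1.377450, cosh=2.108500, sinh=1.856279; start (x,ẋ)=(0.104060, 1.066349) → end (x,ẋ)=(0.671091, 1.840199)
phase 3: p=0.5209, T=0.375, ωT=1.147875, cosh=1.734400, sinh=1.417089; start (x,ẋ)=(0.671091, 1.840199) → end (x,ẋ)=(1.633311, 3.843127)

1 0.3070 0.1041 1.0663
2 0.7570 0.6711 1.8402
3 1.1320 1.6333 3.8431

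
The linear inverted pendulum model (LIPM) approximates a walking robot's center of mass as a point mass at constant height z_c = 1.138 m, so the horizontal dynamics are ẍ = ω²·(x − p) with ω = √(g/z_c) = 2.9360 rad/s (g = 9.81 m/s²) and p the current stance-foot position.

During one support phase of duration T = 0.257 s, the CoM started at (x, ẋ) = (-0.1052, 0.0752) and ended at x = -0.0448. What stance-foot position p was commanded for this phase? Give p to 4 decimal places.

p = -0.2365

ωT = 2.9360·0.257 = 0.754552; cosh(ωT) = 1.298440, sinh(ωT) = 0.828219
x(T) = p + (x₀−p)·cosh(ωT) + (ẋ₀/ω)·sinh(ωT) ⇒ p·(1 − cosh) = x(T) − x₀·cosh − (ẋ₀/ω)·sinh
numerator   = -0.0448 − (-0.1052)·1.298440 − (0.0752/2.9360)·0.828219 = 0.070583
denominator = 1 − 1.298440 = -0.298440
p = 0.070583 / -0.298440 = -0.2365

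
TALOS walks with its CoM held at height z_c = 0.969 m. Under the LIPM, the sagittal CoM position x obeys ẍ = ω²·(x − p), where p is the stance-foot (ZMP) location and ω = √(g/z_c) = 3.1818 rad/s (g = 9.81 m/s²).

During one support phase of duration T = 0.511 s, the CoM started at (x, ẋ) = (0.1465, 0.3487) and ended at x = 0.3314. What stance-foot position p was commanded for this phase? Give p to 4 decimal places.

ωT = 3.1818·0.511 = 1.625900; cosh(ωT) = 2.639863, sinh(ωT) = 2.443128
x(T) = p + (x₀−p)·cosh(ωT) + (ẋ₀/ω)·sinh(ωT) ⇒ p·(1 − cosh) = x(T) − x₀·cosh − (ẋ₀/ω)·sinh
numerator   = 0.3314 − (0.1465)·2.639863 − (0.3487/3.1818)·2.443128 = -0.323087
denominator = 1 − 2.639863 = -1.639863
p = -0.323087 / -1.639863 = 0.1970

p = 0.1970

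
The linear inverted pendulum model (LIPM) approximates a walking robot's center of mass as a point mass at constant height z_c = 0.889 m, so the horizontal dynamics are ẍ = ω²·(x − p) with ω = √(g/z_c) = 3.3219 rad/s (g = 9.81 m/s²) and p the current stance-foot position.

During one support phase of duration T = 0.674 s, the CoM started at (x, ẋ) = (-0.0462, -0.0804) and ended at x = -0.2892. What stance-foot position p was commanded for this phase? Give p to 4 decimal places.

ωT = 3.3219·0.674 = 2.238961; cosh(ωT) = 4.745071, sinh(ωT) = 4.638502
x(T) = p + (x₀−p)·cosh(ωT) + (ẋ₀/ω)·sinh(ωT) ⇒ p·(1 − cosh) = x(T) − x₀·cosh − (ẋ₀/ω)·sinh
numerator   = -0.2892 − (-0.0462)·4.745071 − (-0.0804/3.3219)·4.638502 = 0.042288
denominator = 1 − 4.745071 = -3.745071
p = 0.042288 / -3.745071 = -0.0113

p = -0.0113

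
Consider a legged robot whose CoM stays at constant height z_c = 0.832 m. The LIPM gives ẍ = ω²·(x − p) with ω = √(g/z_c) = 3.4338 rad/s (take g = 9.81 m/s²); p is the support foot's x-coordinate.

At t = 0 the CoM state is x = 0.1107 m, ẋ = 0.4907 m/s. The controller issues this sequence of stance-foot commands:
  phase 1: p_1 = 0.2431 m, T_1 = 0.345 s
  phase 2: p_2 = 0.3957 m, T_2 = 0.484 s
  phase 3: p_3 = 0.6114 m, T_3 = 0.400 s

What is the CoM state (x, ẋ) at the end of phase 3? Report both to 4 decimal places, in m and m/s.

phase 1: p=0.2431, T=0.345, ωT=1.184661, cosh=1.787714, sinh=1.481864; start (x,ẋ)=(0.110700, 0.490700) → end (x,ẋ)=(0.218169, 0.203524)
phase 2: p=0.3957, T=0.484, ωT=1.661959, cosh=2.729696, sinh=2.539929; start (x,ẋ)=(0.218169, 0.203524) → end (x,ẋ)=(0.061639, -0.992795)
phase 3: p=0.6114, T=0.400, ωT=1.373520, cosh=2.101221, sinh=1.848007; start (x,ẋ)=(0.061639, -0.992795) → end (x,ẋ)=(-1.078073, -5.574693)

x = -1.0781, ẋ = -5.5747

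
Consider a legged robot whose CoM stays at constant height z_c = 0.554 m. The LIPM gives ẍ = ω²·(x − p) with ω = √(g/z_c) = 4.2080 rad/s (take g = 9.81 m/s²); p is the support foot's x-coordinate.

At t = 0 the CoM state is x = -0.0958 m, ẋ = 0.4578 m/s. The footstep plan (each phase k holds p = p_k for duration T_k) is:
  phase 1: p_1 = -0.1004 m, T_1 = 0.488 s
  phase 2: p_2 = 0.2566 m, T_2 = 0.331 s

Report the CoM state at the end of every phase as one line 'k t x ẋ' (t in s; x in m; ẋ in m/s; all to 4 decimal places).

1 0.4880 0.3349 1.8879
2 0.8190 1.2714 4.6572

phase 1: p=-0.1004, T=0.488, ωT=2.053504, cosh=3.961726, sinh=3.833441; start (x,ẋ)=(-0.095800, 0.457800) → end (x,ẋ)=(0.334875, 1.887881)
phase 2: p=0.2566, T=0.331, ωT=1.392848, cosh=2.137334, sinh=1.888967; start (x,ẋ)=(0.334875, 1.887881) → end (x,ẋ)=(1.271367, 4.657220)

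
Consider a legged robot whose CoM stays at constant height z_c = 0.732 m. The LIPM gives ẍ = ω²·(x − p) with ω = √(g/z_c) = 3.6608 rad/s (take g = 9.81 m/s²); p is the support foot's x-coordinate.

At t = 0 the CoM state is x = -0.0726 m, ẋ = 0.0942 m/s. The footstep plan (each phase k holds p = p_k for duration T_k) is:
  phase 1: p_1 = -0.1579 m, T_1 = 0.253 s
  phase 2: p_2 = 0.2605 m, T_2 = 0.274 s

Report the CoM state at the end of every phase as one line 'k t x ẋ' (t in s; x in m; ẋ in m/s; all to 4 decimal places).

phase 1: p=-0.1579, T=0.253, ωT=0.926182, cosh=1.460457, sinh=1.064395; start (x,ẋ)=(-0.072600, 0.094200) → end (x,ẋ)=(-0.005934, 0.469950)
phase 2: p=0.2605, T=0.274, ωT=1.003059, cosh=1.546683, sinh=1.179927; start (x,ẋ)=(-0.005934, 0.469950) → end (x,ẋ)=(-0.000117, -0.423992)

1 0.2530 -0.0059 0.4699
2 0.5270 -0.0001 -0.4240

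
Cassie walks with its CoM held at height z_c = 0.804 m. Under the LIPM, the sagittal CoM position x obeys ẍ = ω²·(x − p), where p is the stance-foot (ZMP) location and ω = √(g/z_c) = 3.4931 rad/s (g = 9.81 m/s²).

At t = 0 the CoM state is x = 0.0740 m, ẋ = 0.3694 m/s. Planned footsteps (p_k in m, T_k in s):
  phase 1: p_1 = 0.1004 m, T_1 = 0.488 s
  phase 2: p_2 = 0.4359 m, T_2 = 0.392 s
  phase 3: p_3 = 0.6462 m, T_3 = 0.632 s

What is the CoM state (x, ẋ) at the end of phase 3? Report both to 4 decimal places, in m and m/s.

phase 1: p=0.1004, T=0.488, ωT=1.704633, cosh=2.840603, sinh=2.658763; start (x,ẋ)=(0.074000, 0.369400) → end (x,ẋ)=(0.306576, 0.804133)
phase 2: p=0.4359, T=0.392, ωT=1.369295, cosh=2.093432, sinh=1.839146; start (x,ẋ)=(0.306576, 0.804133) → end (x,ẋ)=(0.588551, 0.852579)
phase 3: p=0.6462, T=0.632, ωT=2.207639, cosh=4.602091, sinh=4.492131; start (x,ẋ)=(0.588551, 0.852579) → end (x,ẋ)=(1.477313, 3.019054)

x = 1.4773, ẋ = 3.0191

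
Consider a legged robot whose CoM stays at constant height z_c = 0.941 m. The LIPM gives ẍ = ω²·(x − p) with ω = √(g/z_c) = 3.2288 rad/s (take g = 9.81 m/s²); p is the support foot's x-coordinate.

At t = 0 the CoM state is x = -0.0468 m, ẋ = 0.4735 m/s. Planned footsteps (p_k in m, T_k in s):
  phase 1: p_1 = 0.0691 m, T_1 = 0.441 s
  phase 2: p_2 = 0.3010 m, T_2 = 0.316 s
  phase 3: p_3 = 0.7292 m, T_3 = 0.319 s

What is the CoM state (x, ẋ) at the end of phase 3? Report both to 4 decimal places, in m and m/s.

x = -0.3707, ẋ = -2.9352

phase 1: p=0.0691, T=0.441, ωT=1.423901, cosh=2.197032, sinh=1.956259; start (x,ẋ)=(-0.046800, 0.473500) → end (x,ẋ)=(0.101347, 0.308227)
phase 2: p=0.3010, T=0.316, ωT=1.020301, cosh=1.567258, sinh=1.206771; start (x,ẋ)=(0.101347, 0.308227) → end (x,ẋ)=(0.103293, -0.294860)
phase 3: p=0.7292, T=0.319, ωT=1.029987, cosh=1.579021, sinh=1.222009; start (x,ẋ)=(0.103293, -0.294860) → end (x,ẋ)=(-0.370716, -2.935182)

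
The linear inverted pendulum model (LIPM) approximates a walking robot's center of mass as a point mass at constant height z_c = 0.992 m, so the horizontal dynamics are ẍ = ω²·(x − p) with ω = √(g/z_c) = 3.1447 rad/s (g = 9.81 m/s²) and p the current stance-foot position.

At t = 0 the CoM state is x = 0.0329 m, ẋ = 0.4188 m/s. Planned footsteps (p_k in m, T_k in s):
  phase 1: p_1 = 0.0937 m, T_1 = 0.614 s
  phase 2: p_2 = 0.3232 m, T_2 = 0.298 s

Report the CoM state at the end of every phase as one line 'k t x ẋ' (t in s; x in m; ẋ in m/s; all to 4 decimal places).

phase 1: p=0.0937, T=0.614, ωT=1.930846, cosh=3.520183, sinh=3.375157; start (x,ẋ)=(0.032900, 0.418800) → end (x,ẋ)=(0.329164, 0.828930)
phase 2: p=0.3232, T=0.298, ωT=0.937121, cosh=1.472188, sinh=1.080433; start (x,ẋ)=(0.329164, 0.828930) → end (x,ẋ)=(0.616778, 1.240605)

1 0.6140 0.3292 0.8289
2 0.9120 0.6168 1.2406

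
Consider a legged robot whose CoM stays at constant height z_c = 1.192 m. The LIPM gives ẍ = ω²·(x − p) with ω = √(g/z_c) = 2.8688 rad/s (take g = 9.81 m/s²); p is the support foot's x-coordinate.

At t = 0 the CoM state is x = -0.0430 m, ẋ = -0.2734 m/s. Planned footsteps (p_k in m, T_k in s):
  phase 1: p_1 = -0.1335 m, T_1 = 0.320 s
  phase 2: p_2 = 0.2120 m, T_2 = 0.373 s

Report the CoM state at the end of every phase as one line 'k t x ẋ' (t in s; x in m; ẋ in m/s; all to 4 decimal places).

phase 1: p=-0.1335, T=0.320, ωT=0.918016, cosh=1.451814, sinh=1.052503; start (x,ẋ)=(-0.043000, -0.273400) → end (x,ẋ)=(-0.102416, -0.123668)
phase 2: p=0.2120, T=0.373, ωT=1.070062, cosh=1.629274, sinh=1.286287; start (x,ẋ)=(-0.102416, -0.123668) → end (x,ẋ)=(-0.355719, -1.361715)

1 0.3200 -0.1024 -0.1237
2 0.6930 -0.3557 -1.3617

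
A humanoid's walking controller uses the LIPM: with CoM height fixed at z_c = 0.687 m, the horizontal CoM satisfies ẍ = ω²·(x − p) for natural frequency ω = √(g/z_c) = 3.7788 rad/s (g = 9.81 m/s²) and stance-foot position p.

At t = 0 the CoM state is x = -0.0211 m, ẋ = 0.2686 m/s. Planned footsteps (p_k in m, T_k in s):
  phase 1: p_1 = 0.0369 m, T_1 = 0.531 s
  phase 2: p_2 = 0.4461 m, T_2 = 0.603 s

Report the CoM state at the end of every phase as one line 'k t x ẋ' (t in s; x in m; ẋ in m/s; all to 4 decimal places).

1 0.5310 0.0769 0.2166
2 1.1340 -1.0984 -5.6711

phase 1: p=0.0369, T=0.531, ωT=2.006543, cosh=3.786006, sinh=3.651554; start (x,ẋ)=(-0.021100, 0.268600) → end (x,ẋ)=(0.076867, 0.216609)
phase 2: p=0.4461, T=0.603, ωT=2.278616, cosh=4.932794, sinh=4.830368; start (x,ẋ)=(0.076867, 0.216609) → end (x,ẋ)=(-1.098364, -5.671124)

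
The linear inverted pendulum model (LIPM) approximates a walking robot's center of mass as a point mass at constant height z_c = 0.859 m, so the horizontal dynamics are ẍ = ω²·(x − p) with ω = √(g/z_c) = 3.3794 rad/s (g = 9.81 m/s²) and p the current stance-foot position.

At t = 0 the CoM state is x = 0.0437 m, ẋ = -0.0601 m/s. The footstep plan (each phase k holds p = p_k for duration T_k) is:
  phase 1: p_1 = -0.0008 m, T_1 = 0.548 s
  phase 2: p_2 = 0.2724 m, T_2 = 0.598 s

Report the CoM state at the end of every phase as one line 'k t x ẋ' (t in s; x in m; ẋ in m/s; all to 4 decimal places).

phase 1: p=-0.0008, T=0.548, ωT=1.851911, cosh=3.264461, sinh=3.107525; start (x,ẋ)=(0.043700, -0.060100) → end (x,ẋ)=(0.089204, 0.271126)
phase 2: p=0.2724, T=0.598, ωT=2.020881, cosh=3.838755, sinh=3.706216; start (x,ẋ)=(0.089204, 0.271126) → end (x,ẋ)=(-0.133500, -1.253711)

1 0.5480 0.0892 0.2711
2 1.1460 -0.1335 -1.2537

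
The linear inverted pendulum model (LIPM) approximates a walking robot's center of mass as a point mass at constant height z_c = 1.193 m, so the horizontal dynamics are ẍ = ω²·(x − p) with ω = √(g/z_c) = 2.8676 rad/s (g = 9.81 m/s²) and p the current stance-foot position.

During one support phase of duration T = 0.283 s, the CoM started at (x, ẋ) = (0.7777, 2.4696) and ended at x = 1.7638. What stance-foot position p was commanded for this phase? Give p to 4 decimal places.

ωT = 2.8676·0.283 = 0.811531; cosh(ωT) = 1.347765, sinh(ωT) = 0.903587
x(T) = p + (x₀−p)·cosh(ωT) + (ẋ₀/ω)·sinh(ωT) ⇒ p·(1 − cosh) = x(T) − x₀·cosh − (ẋ₀/ω)·sinh
numerator   = 1.7638 − (0.7777)·1.347765 − (2.4696/2.8676)·0.903587 = -0.062533
denominator = 1 − 1.347765 = -0.347765
p = -0.062533 / -0.347765 = 0.1798

p = 0.1798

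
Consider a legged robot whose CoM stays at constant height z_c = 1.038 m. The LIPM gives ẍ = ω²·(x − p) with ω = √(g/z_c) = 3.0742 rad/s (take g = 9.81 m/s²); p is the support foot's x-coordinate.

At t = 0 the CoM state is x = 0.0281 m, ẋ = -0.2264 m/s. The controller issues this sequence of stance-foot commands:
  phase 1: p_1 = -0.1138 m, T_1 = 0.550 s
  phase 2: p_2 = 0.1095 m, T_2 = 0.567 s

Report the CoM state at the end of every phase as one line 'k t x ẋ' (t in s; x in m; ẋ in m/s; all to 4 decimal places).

phase 1: p=-0.1138, T=0.550, ωT=1.690810, cosh=2.804121, sinh=2.619751; start (x,ẋ)=(0.028100, -0.226400) → end (x,ẋ)=(0.091173, 0.507958)
phase 2: p=0.1095, T=0.567, ωT=1.743071, cosh=2.944926, sinh=2.769944; start (x,ẋ)=(0.091173, 0.507958) → end (x,ẋ)=(0.513213, 1.339836)

1 0.5500 0.0912 0.5080
2 1.1170 0.5132 1.3398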